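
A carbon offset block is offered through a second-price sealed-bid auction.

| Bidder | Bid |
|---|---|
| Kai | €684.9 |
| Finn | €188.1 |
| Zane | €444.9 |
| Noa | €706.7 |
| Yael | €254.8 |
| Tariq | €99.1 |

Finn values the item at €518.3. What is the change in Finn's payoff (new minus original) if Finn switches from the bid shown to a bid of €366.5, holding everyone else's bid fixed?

€0

The highest bid among the other bidders is €706.7; Finn's bid doesn't change that.
Original bid €188.1: Finn is not highest (top rival bid is €706.7); payoff €0.
Alternative bid €366.5: Finn is not highest (top rival bid is €706.7); payoff €0.
Change in payoff = €0 − (€0) = €0.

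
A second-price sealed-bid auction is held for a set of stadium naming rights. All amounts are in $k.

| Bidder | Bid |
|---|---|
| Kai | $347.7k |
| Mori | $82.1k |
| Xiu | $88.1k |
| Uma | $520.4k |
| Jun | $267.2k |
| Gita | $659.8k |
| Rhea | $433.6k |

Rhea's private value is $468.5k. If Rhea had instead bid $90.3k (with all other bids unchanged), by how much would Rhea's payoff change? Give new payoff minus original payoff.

The highest bid among the other bidders is $659.8k; Rhea's bid doesn't change that.
Original bid $433.6k: Rhea is not highest (top rival bid is $659.8k); payoff $0k.
Alternative bid $90.3k: Rhea is not highest (top rival bid is $659.8k); payoff $0k.
Change in payoff = $0k − ($0k) = $0k.

$0k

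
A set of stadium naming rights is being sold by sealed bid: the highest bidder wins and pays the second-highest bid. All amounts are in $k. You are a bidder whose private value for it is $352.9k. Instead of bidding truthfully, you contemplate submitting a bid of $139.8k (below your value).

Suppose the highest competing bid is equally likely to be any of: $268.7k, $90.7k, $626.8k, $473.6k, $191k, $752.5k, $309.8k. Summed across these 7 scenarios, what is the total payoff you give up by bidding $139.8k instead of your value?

$289.2k

The deviation costs you only when the competing bid falls strictly between $139.8k and $352.9k; elsewhere both bids give the same outcome.
$268.7k: truthful payoff $84.2k, deviation payoff $0k → loss $84.2k.
$90.7k: outcomes coincide → loss $0k.
$626.8k: outcomes coincide → loss $0k.
$473.6k: outcomes coincide → loss $0k.
$191k: truthful payoff $161.9k, deviation payoff $0k → loss $161.9k.
$752.5k: outcomes coincide → loss $0k.
$309.8k: truthful payoff $43.1k, deviation payoff $0k → loss $43.1k.
Total loss = $84.2k + $161.9k + $43.1k = $289.2k.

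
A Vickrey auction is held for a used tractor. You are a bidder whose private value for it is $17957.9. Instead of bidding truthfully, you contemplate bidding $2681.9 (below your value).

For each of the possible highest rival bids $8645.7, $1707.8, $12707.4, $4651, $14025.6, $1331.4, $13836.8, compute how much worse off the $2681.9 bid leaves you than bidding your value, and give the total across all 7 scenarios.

$35923

The deviation costs you only when the competing bid falls strictly between $2681.9 and $17957.9; elsewhere both bids give the same outcome.
$8645.7: truthful payoff $9312.2, deviation payoff $0 → loss $9312.2.
$1707.8: outcomes coincide → loss $0.
$12707.4: truthful payoff $5250.5, deviation payoff $0 → loss $5250.5.
$4651: truthful payoff $13306.9, deviation payoff $0 → loss $13306.9.
$14025.6: truthful payoff $3932.3, deviation payoff $0 → loss $3932.3.
$1331.4: outcomes coincide → loss $0.
$13836.8: truthful payoff $4121.1, deviation payoff $0 → loss $4121.1.
Total loss = $9312.2 + $5250.5 + $13306.9 + $3932.3 + $4121.1 = $35923.
Because the price is fixed by the runner-up's bid, deviating from your value can only change a good outcome into a bad one — never the reverse.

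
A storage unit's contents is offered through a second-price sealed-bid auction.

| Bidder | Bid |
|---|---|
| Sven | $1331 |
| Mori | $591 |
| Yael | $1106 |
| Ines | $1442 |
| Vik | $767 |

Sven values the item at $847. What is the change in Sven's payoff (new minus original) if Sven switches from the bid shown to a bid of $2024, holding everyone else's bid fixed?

The highest bid among the other bidders is $1442; Sven's bid doesn't change that.
Original bid $1331: Sven is not highest (top rival bid is $1442); payoff $0.
Alternative bid $2024: Sven is highest, pays the top rival bid $1442; payoff $847 − $1442 = −$595.
Change in payoff = −$595 − ($0) = −$595.

−$595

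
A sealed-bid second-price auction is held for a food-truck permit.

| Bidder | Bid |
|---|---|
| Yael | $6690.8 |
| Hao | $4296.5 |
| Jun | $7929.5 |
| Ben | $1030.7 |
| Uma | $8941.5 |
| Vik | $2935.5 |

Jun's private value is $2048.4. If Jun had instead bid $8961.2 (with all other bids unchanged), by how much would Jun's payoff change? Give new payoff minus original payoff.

−$6893.1

The highest bid among the other bidders is $8941.5; Jun's bid doesn't change that.
Original bid $7929.5: Jun is not highest (top rival bid is $8941.5); payoff $0.
Alternative bid $8961.2: Jun is highest, pays the top rival bid $8941.5; payoff $2048.4 − $8941.5 = −$6893.1.
Change in payoff = −$6893.1 − ($0) = −$6893.1.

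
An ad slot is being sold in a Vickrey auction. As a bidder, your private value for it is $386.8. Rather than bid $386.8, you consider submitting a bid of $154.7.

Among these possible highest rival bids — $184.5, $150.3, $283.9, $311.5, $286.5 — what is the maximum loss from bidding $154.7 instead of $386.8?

$184.5: truthful gives $202.3, deviation gives $0 → loss $202.3.
$150.3: same outcome either way → loss $0.
$283.9: truthful gives $102.9, deviation gives $0 → loss $102.9.
$311.5: truthful gives $75.3, deviation gives $0 → loss $75.3.
$286.5: truthful gives $100.3, deviation gives $0 → loss $100.3.
Maximum loss: $202.3.

$202.3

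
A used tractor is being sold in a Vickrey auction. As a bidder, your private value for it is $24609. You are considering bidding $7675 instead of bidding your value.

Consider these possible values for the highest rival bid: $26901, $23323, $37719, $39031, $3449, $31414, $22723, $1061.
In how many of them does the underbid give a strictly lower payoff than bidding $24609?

2

The deviation hurts exactly when the highest competing bid lies strictly between $7675 and $24609 — underbidding then forfeits a profitable win.
$26901: above both → same outcome either way.
$23323: inside the interval → strictly worse (loss $1286).
$37719: above both → same outcome either way.
$39031: above both → same outcome either way.
$3449: below both → same outcome either way.
$31414: above both → same outcome either way.
$22723: inside the interval → strictly worse (loss $1886).
$1061: below both → same outcome either way.
Count: 2.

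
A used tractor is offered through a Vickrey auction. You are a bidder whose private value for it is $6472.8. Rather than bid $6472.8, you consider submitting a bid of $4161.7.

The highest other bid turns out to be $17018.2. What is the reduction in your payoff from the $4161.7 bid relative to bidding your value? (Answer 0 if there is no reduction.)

Bidding your value $6472.8: you lose (since $6472.8 < $17018.2). Payoff $0.
Bidding $4161.7: you lose. Payoff $0.
Difference = $0 − $0 = $0; both bids lead to the same outcome because the competing bid is above both your value and your alternative bid.

$0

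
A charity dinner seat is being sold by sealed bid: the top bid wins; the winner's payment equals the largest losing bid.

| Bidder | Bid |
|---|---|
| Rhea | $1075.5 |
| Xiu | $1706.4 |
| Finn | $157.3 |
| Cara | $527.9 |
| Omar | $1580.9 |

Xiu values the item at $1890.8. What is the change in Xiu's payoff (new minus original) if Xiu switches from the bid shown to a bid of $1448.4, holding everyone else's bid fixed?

The highest bid among the other bidders is $1580.9; Xiu's bid doesn't change that.
Original bid $1706.4: Xiu is highest, pays the top rival bid $1580.9; payoff $1890.8 − $1580.9 = $309.9.
Alternative bid $1448.4: Xiu is not highest (top rival bid is $1580.9); payoff $0.
Change in payoff = $0 − ($309.9) = −$309.9.

−$309.9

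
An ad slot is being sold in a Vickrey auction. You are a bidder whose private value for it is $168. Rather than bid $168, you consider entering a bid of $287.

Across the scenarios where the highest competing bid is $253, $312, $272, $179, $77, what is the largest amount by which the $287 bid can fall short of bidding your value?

$253: truthful gives $0, deviation gives −$85 → loss $85.
$312: same outcome either way → loss $0.
$272: truthful gives $0, deviation gives −$104 → loss $104.
$179: truthful gives $0, deviation gives −$11 → loss $11.
$77: same outcome either way → loss $0.
Maximum loss: $104.

$104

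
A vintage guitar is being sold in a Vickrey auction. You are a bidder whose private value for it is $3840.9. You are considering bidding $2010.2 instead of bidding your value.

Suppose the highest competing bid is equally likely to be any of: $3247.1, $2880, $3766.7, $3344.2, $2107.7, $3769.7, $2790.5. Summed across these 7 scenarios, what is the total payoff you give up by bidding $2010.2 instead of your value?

$4980.4

The deviation costs you only when the competing bid falls strictly between $2010.2 and $3840.9; elsewhere both bids give the same outcome.
$3247.1: truthful payoff $593.8, deviation payoff $0 → loss $593.8.
$2880: truthful payoff $960.9, deviation payoff $0 → loss $960.9.
$3766.7: truthful payoff $74.2, deviation payoff $0 → loss $74.2.
$3344.2: truthful payoff $496.7, deviation payoff $0 → loss $496.7.
$2107.7: truthful payoff $1733.2, deviation payoff $0 → loss $1733.2.
$3769.7: truthful payoff $71.2, deviation payoff $0 → loss $71.2.
$2790.5: truthful payoff $1050.4, deviation payoff $0 → loss $1050.4.
Total loss = $593.8 + $960.9 + $74.2 + $496.7 + $1733.2 + $71.2 + $1050.4 = $4980.4.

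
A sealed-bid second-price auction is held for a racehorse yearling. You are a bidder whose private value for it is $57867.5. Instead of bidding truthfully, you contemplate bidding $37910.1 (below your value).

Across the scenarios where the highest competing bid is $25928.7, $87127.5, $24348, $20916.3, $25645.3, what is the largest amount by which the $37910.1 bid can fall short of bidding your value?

$0

$25928.7: same outcome either way → loss $0.
$87127.5: same outcome either way → loss $0.
$24348: same outcome either way → loss $0.
$20916.3: same outcome either way → loss $0.
$25645.3: same outcome either way → loss $0.
Maximum loss: $0.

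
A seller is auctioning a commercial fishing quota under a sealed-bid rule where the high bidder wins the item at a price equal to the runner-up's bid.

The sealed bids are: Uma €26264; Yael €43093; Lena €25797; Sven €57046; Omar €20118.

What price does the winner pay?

€43093

Highest bid: Sven at €57046, so Sven wins.
Second-highest bid: Yael at €43093 — that is the price the winner pays.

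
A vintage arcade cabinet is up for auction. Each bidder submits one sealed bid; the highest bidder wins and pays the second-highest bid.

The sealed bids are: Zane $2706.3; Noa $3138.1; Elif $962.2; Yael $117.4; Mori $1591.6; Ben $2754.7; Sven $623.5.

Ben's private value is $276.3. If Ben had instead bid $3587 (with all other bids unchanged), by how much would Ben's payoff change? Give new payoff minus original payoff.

−$2861.8

The highest bid among the other bidders is $3138.1; Ben's bid doesn't change that.
Original bid $2754.7: Ben is not highest (top rival bid is $3138.1); payoff $0.
Alternative bid $3587: Ben is highest, pays the top rival bid $3138.1; payoff $276.3 − $3138.1 = −$2861.8.
Change in payoff = −$2861.8 − ($0) = −$2861.8.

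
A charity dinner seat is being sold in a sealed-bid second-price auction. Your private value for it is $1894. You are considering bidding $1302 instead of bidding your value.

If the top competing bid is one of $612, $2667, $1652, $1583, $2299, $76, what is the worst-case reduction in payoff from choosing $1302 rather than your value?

$311

$612: same outcome either way → loss $0.
$2667: same outcome either way → loss $0.
$1652: truthful gives $242, deviation gives $0 → loss $242.
$1583: truthful gives $311, deviation gives $0 → loss $311.
$2299: same outcome either way → loss $0.
$76: same outcome either way → loss $0.
Maximum loss: $311.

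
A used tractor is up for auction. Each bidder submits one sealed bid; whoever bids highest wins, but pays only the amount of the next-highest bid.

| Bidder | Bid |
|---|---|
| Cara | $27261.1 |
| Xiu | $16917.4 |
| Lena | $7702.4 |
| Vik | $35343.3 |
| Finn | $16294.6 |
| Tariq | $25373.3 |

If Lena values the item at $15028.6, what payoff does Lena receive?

$0

Highest bid: Vik at $35343.3, so Vik wins.
Second-highest bid: Cara at $27261.1 — that is the price the winner pays.
Lena did not win, so Lena pays nothing and receives nothing: payoff $0.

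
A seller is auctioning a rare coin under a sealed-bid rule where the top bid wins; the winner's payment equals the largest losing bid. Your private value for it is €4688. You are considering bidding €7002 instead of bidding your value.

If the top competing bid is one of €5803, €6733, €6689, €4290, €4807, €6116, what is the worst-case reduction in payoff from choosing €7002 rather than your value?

€5803: truthful gives €0, deviation gives −€1115 → loss €1115.
€6733: truthful gives €0, deviation gives −€2045 → loss €2045.
€6689: truthful gives €0, deviation gives −€2001 → loss €2001.
€4290: same outcome either way → loss €0.
€4807: truthful gives €0, deviation gives −€119 → loss €119.
€6116: truthful gives €0, deviation gives −€1428 → loss €1428.
Maximum loss: €2045.

€2045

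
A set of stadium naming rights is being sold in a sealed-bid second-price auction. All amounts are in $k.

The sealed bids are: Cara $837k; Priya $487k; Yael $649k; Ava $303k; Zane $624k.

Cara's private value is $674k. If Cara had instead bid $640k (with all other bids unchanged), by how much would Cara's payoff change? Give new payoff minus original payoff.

The highest bid among the other bidders is $649k; Cara's bid doesn't change that.
Original bid $837k: Cara is highest, pays the top rival bid $649k; payoff $674k − $649k = $25k.
Alternative bid $640k: Cara is not highest (top rival bid is $649k); payoff $0k.
Change in payoff = $0k − ($25k) = −$25k.

−$25k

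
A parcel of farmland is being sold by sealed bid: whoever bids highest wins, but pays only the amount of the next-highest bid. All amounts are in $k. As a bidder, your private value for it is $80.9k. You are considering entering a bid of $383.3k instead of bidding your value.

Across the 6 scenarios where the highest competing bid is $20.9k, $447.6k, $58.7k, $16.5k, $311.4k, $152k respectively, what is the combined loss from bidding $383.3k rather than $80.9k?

The deviation costs you only when the competing bid falls strictly between $80.9k and $383.3k; elsewhere both bids give the same outcome.
$20.9k: outcomes coincide → loss $0k.
$447.6k: outcomes coincide → loss $0k.
$58.7k: outcomes coincide → loss $0k.
$16.5k: outcomes coincide → loss $0k.
$311.4k: truthful payoff $0k, deviation payoff −$230.5k → loss $230.5k.
$152k: truthful payoff $0k, deviation payoff −$71.1k → loss $71.1k.
Total loss = $230.5k + $71.1k = $301.6k.

$301.6k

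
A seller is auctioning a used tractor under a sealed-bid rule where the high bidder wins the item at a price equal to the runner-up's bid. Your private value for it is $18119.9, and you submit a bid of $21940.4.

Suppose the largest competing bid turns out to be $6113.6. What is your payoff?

$12006.3

Your bid $21940.4 exceeds the highest competing bid $6113.6, so you win.
In a second-price auction the winner pays the second-highest bid, $6113.6.
Payoff = value − price = $18119.9 − $6113.6 = $12006.3.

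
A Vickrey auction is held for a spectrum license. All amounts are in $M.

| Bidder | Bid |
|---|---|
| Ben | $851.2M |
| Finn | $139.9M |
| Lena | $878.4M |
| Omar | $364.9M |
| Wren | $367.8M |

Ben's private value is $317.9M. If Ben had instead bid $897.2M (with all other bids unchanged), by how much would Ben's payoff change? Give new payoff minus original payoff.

−$560.5M

The highest bid among the other bidders is $878.4M; Ben's bid doesn't change that.
Original bid $851.2M: Ben is not highest (top rival bid is $878.4M); payoff $0M.
Alternative bid $897.2M: Ben is highest, pays the top rival bid $878.4M; payoff $317.9M − $878.4M = −$560.5M.
Change in payoff = −$560.5M − ($0M) = −$560.5M.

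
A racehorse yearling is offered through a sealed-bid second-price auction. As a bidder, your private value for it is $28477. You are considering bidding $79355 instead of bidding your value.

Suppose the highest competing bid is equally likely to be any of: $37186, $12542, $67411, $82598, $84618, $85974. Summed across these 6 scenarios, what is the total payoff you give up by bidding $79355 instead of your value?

$47643

The deviation costs you only when the competing bid falls strictly between $28477 and $79355; elsewhere both bids give the same outcome.
$37186: truthful payoff $0, deviation payoff −$8709 → loss $8709.
$12542: outcomes coincide → loss $0.
$67411: truthful payoff $0, deviation payoff −$38934 → loss $38934.
$82598: outcomes coincide → loss $0.
$84618: outcomes coincide → loss $0.
$85974: outcomes coincide → loss $0.
Total loss = $8709 + $38934 = $47643.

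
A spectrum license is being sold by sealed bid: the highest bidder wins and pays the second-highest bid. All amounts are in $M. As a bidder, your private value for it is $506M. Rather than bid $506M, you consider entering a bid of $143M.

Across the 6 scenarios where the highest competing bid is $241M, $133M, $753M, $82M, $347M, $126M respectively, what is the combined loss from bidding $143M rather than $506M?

The deviation costs you only when the competing bid falls strictly between $143M and $506M; elsewhere both bids give the same outcome.
$241M: truthful payoff $265M, deviation payoff $0M → loss $265M.
$133M: outcomes coincide → loss $0M.
$753M: outcomes coincide → loss $0M.
$82M: outcomes coincide → loss $0M.
$347M: truthful payoff $159M, deviation payoff $0M → loss $159M.
$126M: outcomes coincide → loss $0M.
Total loss = $265M + $159M = $424M.

$424M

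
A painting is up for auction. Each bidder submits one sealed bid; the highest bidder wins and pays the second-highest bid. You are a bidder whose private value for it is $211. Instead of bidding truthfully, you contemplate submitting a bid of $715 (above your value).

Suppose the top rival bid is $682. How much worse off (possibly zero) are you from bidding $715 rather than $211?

Bidding your value $211: you lose (since $211 < $682). Payoff $0.
Bidding $715: you win and pay $682. Payoff $211 − $682 = −$471.
The competing bid $682 lies between your value and your inflated bid, so overbidding wins an item priced above your value.
Loss from deviating = $0 − (−$471) = $471.

$471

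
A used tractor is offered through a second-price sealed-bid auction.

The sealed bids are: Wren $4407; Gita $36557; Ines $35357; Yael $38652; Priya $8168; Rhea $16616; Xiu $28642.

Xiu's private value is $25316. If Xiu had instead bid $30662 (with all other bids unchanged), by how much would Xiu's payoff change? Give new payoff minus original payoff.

$0

The highest bid among the other bidders is $38652; Xiu's bid doesn't change that.
Original bid $28642: Xiu is not highest (top rival bid is $38652); payoff $0.
Alternative bid $30662: Xiu is not highest (top rival bid is $38652); payoff $0.
Change in payoff = $0 − ($0) = $0.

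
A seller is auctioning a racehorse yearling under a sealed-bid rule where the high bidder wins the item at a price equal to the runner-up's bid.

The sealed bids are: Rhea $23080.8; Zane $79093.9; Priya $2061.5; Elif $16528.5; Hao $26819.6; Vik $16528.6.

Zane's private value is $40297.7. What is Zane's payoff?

$13478.1

Highest bid: Zane at $79093.9, so Zane wins.
Second-highest bid: Hao at $26819.6 — that is the price the winner pays.
Zane's payoff = value − price = $40297.7 − $26819.6 = $13478.1.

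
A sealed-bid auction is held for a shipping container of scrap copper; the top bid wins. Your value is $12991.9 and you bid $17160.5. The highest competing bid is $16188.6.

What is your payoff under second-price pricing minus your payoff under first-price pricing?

You have the highest bid, so you win under either rule.
Second-price: pay $16188.6 → payoff −$3196.7.
First-price: pay your own bid $17160.5 → payoff −$4168.6.
Difference = −$3196.7 − (−$4168.6) = $971.9.

$971.9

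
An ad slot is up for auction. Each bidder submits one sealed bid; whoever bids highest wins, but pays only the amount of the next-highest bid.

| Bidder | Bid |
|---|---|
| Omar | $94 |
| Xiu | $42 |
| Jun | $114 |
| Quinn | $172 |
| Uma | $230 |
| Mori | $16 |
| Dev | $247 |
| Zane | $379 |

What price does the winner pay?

Highest bid: Zane at $379, so Zane wins.
Second-highest bid: Dev at $247 — that is the price the winner pays.

$247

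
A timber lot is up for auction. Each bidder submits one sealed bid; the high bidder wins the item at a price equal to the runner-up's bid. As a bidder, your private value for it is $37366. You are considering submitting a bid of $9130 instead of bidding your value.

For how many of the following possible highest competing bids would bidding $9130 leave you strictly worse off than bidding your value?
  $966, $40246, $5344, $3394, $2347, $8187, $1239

The deviation hurts exactly when the highest competing bid lies strictly between $9130 and $37366 — underbidding then forfeits a profitable win.
$966: below both → same outcome either way.
$40246: above both → same outcome either way.
$5344: below both → same outcome either way.
$3394: below both → same outcome either way.
$2347: below both → same outcome either way.
$8187: below both → same outcome either way.
$1239: below both → same outcome either way.
Count: 0.

0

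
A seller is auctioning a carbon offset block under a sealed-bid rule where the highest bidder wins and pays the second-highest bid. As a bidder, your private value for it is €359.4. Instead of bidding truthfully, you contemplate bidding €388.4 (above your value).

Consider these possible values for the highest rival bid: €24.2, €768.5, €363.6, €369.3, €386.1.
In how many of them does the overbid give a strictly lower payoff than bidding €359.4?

3

The deviation hurts exactly when the highest competing bid lies strictly between €359.4 and €388.4 — overbidding then wins at a price above your value.
€24.2: below both → same outcome either way.
€768.5: above both → same outcome either way.
€363.6: inside the interval → strictly worse (loss €4.2).
€369.3: inside the interval → strictly worse (loss €9.9).
€386.1: inside the interval → strictly worse (loss €26.7).
Count: 3.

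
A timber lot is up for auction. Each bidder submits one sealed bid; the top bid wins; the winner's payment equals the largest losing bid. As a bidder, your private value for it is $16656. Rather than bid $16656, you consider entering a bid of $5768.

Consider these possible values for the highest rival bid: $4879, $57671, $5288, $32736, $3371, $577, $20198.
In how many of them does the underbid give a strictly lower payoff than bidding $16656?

0

The deviation hurts exactly when the highest competing bid lies strictly between $5768 and $16656 — underbidding then forfeits a profitable win.
$4879: below both → same outcome either way.
$57671: above both → same outcome either way.
$5288: below both → same outcome either way.
$32736: above both → same outcome either way.
$3371: below both → same outcome either way.
$577: below both → same outcome either way.
$20198: above both → same outcome either way.
Count: 0.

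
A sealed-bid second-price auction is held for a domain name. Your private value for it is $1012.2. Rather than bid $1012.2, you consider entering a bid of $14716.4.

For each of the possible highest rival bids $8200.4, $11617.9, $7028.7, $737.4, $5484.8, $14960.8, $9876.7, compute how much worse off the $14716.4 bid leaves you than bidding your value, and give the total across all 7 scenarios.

The deviation costs you only when the competing bid falls strictly between $1012.2 and $14716.4; elsewhere both bids give the same outcome.
$8200.4: truthful payoff $0, deviation payoff −$7188.2 → loss $7188.2.
$11617.9: truthful payoff $0, deviation payoff −$10605.7 → loss $10605.7.
$7028.7: truthful payoff $0, deviation payoff −$6016.5 → loss $6016.5.
$737.4: outcomes coincide → loss $0.
$5484.8: truthful payoff $0, deviation payoff −$4472.6 → loss $4472.6.
$14960.8: outcomes coincide → loss $0.
$9876.7: truthful payoff $0, deviation payoff −$8864.5 → loss $8864.5.
Total loss = $7188.2 + $10605.7 + $6016.5 + $4472.6 + $8864.5 = $37147.5.
Truthful bidding weakly dominates here: raising your bid can only win items priced above your value, and lowering it can only forfeit items priced below.

$37147.5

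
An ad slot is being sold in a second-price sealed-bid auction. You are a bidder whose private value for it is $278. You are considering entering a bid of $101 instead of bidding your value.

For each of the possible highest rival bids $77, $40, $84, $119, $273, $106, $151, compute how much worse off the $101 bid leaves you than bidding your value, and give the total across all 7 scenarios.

The deviation costs you only when the competing bid falls strictly between $101 and $278; elsewhere both bids give the same outcome.
$77: outcomes coincide → loss $0.
$40: outcomes coincide → loss $0.
$84: outcomes coincide → loss $0.
$119: truthful payoff $159, deviation payoff $0 → loss $159.
$273: truthful payoff $5, deviation payoff $0 → loss $5.
$106: truthful payoff $172, deviation payoff $0 → loss $172.
$151: truthful payoff $127, deviation payoff $0 → loss $127.
Total loss = $159 + $5 + $172 + $127 = $463.
Truthful bidding weakly dominates here: raising your bid can only win items priced above your value, and lowering it can only forfeit items priced below.

$463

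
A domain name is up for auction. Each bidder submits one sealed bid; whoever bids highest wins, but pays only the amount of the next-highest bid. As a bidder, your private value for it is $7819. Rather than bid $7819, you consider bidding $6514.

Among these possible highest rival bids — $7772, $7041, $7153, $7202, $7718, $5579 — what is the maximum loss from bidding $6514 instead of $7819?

$778

$7772: truthful gives $47, deviation gives $0 → loss $47.
$7041: truthful gives $778, deviation gives $0 → loss $778.
$7153: truthful gives $666, deviation gives $0 → loss $666.
$7202: truthful gives $617, deviation gives $0 → loss $617.
$7718: truthful gives $101, deviation gives $0 → loss $101.
$5579: same outcome either way → loss $0.
Maximum loss: $778.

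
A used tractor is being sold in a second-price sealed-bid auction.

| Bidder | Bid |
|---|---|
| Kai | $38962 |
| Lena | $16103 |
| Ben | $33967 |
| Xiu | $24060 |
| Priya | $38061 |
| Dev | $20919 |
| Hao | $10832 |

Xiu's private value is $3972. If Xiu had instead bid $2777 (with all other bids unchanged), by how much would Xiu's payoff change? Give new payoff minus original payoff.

The highest bid among the other bidders is $38962; Xiu's bid doesn't change that.
Original bid $24060: Xiu is not highest (top rival bid is $38962); payoff $0.
Alternative bid $2777: Xiu is not highest (top rival bid is $38962); payoff $0.
Change in payoff = $0 − ($0) = $0.

$0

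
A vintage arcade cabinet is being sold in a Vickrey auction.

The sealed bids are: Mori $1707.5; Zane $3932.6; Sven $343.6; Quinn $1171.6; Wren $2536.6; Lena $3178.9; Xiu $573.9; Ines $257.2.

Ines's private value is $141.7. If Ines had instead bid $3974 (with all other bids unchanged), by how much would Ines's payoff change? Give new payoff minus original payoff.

The highest bid among the other bidders is $3932.6; Ines's bid doesn't change that.
Original bid $257.2: Ines is not highest (top rival bid is $3932.6); payoff $0.
Alternative bid $3974: Ines is highest, pays the top rival bid $3932.6; payoff $141.7 − $3932.6 = −$3790.9.
Change in payoff = −$3790.9 − ($0) = −$3790.9.

−$3790.9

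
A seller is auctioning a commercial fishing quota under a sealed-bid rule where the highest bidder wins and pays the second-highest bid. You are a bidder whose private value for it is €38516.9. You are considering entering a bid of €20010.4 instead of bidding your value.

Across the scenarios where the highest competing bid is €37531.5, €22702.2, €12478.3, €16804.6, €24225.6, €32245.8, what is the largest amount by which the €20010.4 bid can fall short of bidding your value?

€15814.7

€37531.5: truthful gives €985.4, deviation gives €0 → loss €985.4.
€22702.2: truthful gives €15814.7, deviation gives €0 → loss €15814.7.
€12478.3: same outcome either way → loss €0.
€16804.6: same outcome either way → loss €0.
€24225.6: truthful gives €14291.3, deviation gives €0 → loss €14291.3.
€32245.8: truthful gives €6271.1, deviation gives €0 → loss €6271.1.
Maximum loss: €15814.7.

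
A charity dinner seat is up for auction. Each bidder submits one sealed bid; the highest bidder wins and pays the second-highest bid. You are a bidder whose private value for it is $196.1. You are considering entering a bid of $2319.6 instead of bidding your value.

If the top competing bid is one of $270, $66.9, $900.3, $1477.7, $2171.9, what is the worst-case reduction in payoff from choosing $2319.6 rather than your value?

$1975.8

$270: truthful gives $0, deviation gives −$73.9 → loss $73.9.
$66.9: same outcome either way → loss $0.
$900.3: truthful gives $0, deviation gives −$704.2 → loss $704.2.
$1477.7: truthful gives $0, deviation gives −$1281.6 → loss $1281.6.
$2171.9: truthful gives $0, deviation gives −$1975.8 → loss $1975.8.
Maximum loss: $1975.8.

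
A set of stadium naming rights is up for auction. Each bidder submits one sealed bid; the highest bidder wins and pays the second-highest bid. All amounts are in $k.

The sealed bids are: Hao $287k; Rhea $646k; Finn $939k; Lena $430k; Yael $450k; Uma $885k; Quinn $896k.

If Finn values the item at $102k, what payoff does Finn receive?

Highest bid: Finn at $939k, so Finn wins.
Second-highest bid: Quinn at $896k — that is the price the winner pays.
Finn's payoff = value − price = $102k − $896k = −$794k.

−$794k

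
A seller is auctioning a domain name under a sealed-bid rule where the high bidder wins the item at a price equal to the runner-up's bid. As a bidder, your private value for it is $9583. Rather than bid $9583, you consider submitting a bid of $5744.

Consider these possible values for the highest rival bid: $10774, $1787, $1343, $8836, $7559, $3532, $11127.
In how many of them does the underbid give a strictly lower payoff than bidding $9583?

The deviation hurts exactly when the highest competing bid lies strictly between $5744 and $9583 — underbidding then forfeits a profitable win.
$10774: above both → same outcome either way.
$1787: below both → same outcome either way.
$1343: below both → same outcome either way.
$8836: inside the interval → strictly worse (loss $747).
$7559: inside the interval → strictly worse (loss $2024).
$3532: below both → same outcome either way.
$11127: above both → same outcome either way.
Count: 2.

2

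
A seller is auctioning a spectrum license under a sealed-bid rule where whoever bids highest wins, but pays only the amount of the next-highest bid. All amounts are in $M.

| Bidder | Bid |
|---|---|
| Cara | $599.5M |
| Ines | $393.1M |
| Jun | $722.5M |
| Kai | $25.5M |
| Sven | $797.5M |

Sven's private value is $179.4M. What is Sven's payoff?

Highest bid: Sven at $797.5M, so Sven wins.
Second-highest bid: Jun at $722.5M — that is the price the winner pays.
Sven's payoff = value − price = $179.4M − $722.5M = −$543.1M.

−$543.1M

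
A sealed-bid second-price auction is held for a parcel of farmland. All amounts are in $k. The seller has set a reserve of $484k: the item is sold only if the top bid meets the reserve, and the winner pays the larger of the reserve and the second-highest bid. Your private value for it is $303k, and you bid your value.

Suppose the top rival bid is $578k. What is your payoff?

$0k

Your bid $303k is below the highest competing bid $578k, so you lose. Payoff $0k.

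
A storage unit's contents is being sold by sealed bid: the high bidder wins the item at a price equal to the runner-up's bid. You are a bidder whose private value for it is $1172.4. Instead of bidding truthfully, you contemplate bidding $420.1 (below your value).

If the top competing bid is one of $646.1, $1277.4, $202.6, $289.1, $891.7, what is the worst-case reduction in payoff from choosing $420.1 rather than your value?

$526.3

$646.1: truthful gives $526.3, deviation gives $0 → loss $526.3.
$1277.4: same outcome either way → loss $0.
$202.6: same outcome either way → loss $0.
$289.1: same outcome either way → loss $0.
$891.7: truthful gives $280.7, deviation gives $0 → loss $280.7.
Maximum loss: $526.3.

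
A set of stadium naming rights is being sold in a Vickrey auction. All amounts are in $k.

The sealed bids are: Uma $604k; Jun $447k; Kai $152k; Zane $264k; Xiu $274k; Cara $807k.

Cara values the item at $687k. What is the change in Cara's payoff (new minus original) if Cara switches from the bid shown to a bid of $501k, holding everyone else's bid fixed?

−$83k

The highest bid among the other bidders is $604k; Cara's bid doesn't change that.
Original bid $807k: Cara is highest, pays the top rival bid $604k; payoff $687k − $604k = $83k.
Alternative bid $501k: Cara is not highest (top rival bid is $604k); payoff $0k.
Change in payoff = $0k − ($83k) = −$83k.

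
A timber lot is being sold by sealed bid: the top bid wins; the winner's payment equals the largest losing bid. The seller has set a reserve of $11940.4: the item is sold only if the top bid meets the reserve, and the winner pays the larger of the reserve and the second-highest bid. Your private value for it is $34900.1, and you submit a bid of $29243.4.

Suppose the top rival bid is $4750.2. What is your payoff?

Your bid $29243.4 is the highest and exceeds the reserve.
Price = max(second-highest bid, reserve) = max($4750.2, $11940.4) = $11940.4.
Payoff = $34900.1 − $11940.4 = $22959.7.

$22959.7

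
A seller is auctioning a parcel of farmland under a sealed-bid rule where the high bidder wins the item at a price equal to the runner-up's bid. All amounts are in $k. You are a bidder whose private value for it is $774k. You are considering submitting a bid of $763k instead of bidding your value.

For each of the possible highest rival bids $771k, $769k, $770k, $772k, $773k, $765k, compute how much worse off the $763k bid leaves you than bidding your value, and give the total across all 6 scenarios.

$24k

The deviation costs you only when the competing bid falls strictly between $763k and $774k; elsewhere both bids give the same outcome.
$771k: truthful payoff $3k, deviation payoff $0k → loss $3k.
$769k: truthful payoff $5k, deviation payoff $0k → loss $5k.
$770k: truthful payoff $4k, deviation payoff $0k → loss $4k.
$772k: truthful payoff $2k, deviation payoff $0k → loss $2k.
$773k: truthful payoff $1k, deviation payoff $0k → loss $1k.
$765k: truthful payoff $9k, deviation payoff $0k → loss $9k.
Total loss = $3k + $5k + $4k + $2k + $1k + $9k = $24k.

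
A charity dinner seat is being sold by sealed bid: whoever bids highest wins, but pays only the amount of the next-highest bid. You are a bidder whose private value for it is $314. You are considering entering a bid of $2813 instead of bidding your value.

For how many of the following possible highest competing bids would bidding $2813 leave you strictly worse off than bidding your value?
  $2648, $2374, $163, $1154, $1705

The deviation hurts exactly when the highest competing bid lies strictly between $314 and $2813 — overbidding then wins at a price above your value.
$2648: inside the interval → strictly worse (loss $2334).
$2374: inside the interval → strictly worse (loss $2060).
$163: below both → same outcome either way.
$1154: inside the interval → strictly worse (loss $840).
$1705: inside the interval → strictly worse (loss $1391).
Count: 4.

4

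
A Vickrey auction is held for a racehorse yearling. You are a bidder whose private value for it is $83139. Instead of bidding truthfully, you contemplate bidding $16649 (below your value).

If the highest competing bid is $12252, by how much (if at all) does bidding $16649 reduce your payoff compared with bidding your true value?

$0

Bidding your value $83139: you win (since $83139 > $12252) and pay $12252. Payoff $70887.
Bidding $16649: you win and pay $12252. Payoff $83139 − $12252 = $70887.
Difference = $70887 − $70887 = $0; both bids lead to the same outcome because the competing bid is below both your value and your alternative bid.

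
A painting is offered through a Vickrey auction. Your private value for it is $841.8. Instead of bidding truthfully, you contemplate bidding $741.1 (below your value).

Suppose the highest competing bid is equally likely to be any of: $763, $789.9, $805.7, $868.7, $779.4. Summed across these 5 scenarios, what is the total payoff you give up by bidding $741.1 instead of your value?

The deviation costs you only when the competing bid falls strictly between $741.1 and $841.8; elsewhere both bids give the same outcome.
$763: truthful payoff $78.8, deviation payoff $0 → loss $78.8.
$789.9: truthful payoff $51.9, deviation payoff $0 → loss $51.9.
$805.7: truthful payoff $36.1, deviation payoff $0 → loss $36.1.
$868.7: outcomes coincide → loss $0.
$779.4: truthful payoff $62.4, deviation payoff $0 → loss $62.4.
Total loss = $78.8 + $51.9 + $36.1 + $62.4 = $229.2.

$229.2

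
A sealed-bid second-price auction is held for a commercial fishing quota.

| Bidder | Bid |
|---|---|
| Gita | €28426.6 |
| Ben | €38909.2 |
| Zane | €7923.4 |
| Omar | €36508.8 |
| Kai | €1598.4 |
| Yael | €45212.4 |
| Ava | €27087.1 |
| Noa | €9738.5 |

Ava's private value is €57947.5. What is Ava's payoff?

Highest bid: Yael at €45212.4, so Yael wins.
Second-highest bid: Ben at €38909.2 — that is the price the winner pays.
Ava did not win, so Ava pays nothing and receives nothing: payoff €0.

€0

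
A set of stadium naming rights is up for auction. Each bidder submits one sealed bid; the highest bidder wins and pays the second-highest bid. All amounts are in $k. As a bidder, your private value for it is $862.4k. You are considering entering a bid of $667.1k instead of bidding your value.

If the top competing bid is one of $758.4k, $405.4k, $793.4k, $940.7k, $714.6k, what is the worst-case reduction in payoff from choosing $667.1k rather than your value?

$147.8k

$758.4k: truthful gives $104k, deviation gives $0k → loss $104k.
$405.4k: same outcome either way → loss $0k.
$793.4k: truthful gives $69k, deviation gives $0k → loss $69k.
$940.7k: same outcome either way → loss $0k.
$714.6k: truthful gives $147.8k, deviation gives $0k → loss $147.8k.
Maximum loss: $147.8k.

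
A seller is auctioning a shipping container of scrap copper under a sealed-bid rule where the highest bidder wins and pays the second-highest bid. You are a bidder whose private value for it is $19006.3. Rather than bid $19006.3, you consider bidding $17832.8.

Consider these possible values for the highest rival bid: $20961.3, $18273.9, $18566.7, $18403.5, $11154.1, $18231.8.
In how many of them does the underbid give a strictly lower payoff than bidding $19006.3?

4

The deviation hurts exactly when the highest competing bid lies strictly between $17832.8 and $19006.3 — underbidding then forfeits a profitable win.
$20961.3: above both → same outcome either way.
$18273.9: inside the interval → strictly worse (loss $732.4).
$18566.7: inside the interval → strictly worse (loss $439.6).
$18403.5: inside the interval → strictly worse (loss $602.8).
$11154.1: below both → same outcome either way.
$18231.8: inside the interval → strictly worse (loss $774.5).
Count: 4.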